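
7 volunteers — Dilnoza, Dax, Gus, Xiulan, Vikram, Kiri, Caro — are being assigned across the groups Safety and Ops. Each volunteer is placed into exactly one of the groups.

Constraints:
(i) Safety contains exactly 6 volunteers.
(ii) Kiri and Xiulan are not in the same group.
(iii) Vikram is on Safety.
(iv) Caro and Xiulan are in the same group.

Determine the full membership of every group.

Safety = {Caro, Dax, Dilnoza, Gus, Vikram, Xiulan}; Ops = {Kiri}

From (iii): Vikram ∈ Safety.
Suppose Dilnoza ∉ Safety: no assignment then satisfies all the clues, so Dilnoza ∈ Safety.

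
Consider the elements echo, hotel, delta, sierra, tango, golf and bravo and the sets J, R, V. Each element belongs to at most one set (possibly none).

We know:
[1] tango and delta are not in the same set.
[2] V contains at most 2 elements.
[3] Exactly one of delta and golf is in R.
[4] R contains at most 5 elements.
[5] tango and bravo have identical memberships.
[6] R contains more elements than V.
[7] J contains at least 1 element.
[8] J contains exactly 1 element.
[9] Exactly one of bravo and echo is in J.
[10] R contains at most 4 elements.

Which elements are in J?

J = {echo}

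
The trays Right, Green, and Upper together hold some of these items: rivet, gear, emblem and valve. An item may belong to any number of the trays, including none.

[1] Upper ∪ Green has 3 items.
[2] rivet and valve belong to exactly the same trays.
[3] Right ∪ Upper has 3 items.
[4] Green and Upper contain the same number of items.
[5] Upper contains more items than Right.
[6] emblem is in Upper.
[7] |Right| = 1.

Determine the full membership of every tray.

Right = {emblem}; Green = {emblem, rivet, valve}; Upper = {emblem, rivet, valve}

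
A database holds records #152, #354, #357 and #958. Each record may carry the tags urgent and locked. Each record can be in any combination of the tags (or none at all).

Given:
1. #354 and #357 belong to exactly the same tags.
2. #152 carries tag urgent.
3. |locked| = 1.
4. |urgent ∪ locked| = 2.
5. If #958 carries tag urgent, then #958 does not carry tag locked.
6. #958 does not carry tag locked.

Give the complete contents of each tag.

urgent = {#152, #958}; locked = {#152}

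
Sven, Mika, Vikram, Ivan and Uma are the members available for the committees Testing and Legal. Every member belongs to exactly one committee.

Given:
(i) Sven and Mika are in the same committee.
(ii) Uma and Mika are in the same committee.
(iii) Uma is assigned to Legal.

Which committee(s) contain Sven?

Sven: Legal

From (iii): Uma ∈ Legal.
(ii): Mika matches Uma: Mika ∉ Testing.
(ii): Mika matches Uma: Mika ∈ Legal.
(i): Sven matches Mika: Sven ∉ Testing.
(i): Sven matches Mika: Sven ∈ Legal.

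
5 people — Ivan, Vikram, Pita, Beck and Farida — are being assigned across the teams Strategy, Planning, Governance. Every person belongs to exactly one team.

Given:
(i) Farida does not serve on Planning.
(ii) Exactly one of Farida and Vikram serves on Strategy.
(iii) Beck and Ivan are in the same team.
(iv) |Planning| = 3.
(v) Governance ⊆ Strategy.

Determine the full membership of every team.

From (i): Farida ∉ Planning.
Suppose Ivan ∈ Strategy: no assignment then satisfies all the clues, so Ivan ∉ Strategy.

Strategy = {Farida, Pita}; Planning = {Beck, Ivan, Vikram}; Governance = {}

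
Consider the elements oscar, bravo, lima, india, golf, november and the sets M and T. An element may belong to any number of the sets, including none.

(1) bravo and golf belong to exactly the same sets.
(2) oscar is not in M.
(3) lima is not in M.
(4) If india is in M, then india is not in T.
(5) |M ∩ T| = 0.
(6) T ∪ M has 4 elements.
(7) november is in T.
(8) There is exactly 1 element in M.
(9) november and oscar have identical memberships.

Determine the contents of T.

From (2): oscar ∉ M.
From (3): lima ∉ M.
From (7): november ∈ T.
(9): november matches oscar: november ∉ M.
(9): oscar matches november: oscar ∈ T.
Suppose bravo ∈ T: no assignment then satisfies all the clues, so bravo ∉ T.

T = {lima, november, oscar}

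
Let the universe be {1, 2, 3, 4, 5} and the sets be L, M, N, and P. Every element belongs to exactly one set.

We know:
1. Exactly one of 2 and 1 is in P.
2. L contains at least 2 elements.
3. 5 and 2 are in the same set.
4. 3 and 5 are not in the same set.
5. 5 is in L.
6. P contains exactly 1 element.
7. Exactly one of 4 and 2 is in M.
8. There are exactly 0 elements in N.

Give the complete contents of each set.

From (5): 5 ∈ L.
(3): 2 matches 5: 2 ∈ L.
(4): 3 ∉ L.
(7) (exactly one): 4 ∈ M.
(8): N already has 0, so the rest are out.
(1) (exactly one): 1 ∈ P.
(6): P already has 1, so the rest are out.
Only one set left: 3 ∈ M.

L = {2, 5}; M = {3, 4}; N = {}; P = {1}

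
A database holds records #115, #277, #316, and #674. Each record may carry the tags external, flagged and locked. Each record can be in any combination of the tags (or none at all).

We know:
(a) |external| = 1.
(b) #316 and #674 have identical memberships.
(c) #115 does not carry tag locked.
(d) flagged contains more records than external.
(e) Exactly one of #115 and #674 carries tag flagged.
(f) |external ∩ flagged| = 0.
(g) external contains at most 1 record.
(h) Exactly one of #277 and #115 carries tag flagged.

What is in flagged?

From (c): #115 ∉ locked.
Suppose #115 ∈ flagged: no assignment then satisfies all the clues, so #115 ∉ flagged.

flagged = {#277, #316, #674}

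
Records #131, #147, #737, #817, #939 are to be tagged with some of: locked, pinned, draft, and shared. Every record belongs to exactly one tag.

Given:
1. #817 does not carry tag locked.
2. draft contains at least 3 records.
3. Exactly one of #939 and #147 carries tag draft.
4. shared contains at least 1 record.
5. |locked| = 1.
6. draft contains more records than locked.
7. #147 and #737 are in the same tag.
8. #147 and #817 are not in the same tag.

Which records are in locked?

locked = {#939}

From (1): #817 ∉ locked.
Suppose #131 ∈ locked: no assignment then satisfies all the clues, so #131 ∉ locked.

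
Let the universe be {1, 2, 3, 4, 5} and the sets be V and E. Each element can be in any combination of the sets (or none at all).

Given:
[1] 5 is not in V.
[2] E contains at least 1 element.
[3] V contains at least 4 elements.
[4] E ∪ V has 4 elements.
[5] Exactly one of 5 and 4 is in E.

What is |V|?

4

From (1): 5 ∉ V.
(3): only 4 candidates remain for V, so all are in.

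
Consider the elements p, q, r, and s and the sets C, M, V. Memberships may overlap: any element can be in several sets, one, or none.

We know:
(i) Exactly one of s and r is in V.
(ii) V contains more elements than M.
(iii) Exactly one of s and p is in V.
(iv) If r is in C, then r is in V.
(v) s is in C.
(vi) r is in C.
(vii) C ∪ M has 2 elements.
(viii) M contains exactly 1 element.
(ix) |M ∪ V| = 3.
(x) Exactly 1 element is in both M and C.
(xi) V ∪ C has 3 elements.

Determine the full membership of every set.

C = {r, s}; M = {s}; V = {p, r}

From (v): s ∈ C.
From (vi): r ∈ C.
(iv): r ∈ V.
(i) (exactly one): s ∉ V.
(iii) (exactly one): p ∈ V.
Suppose p ∈ C: no assignment then satisfies all the clues, so p ∉ C.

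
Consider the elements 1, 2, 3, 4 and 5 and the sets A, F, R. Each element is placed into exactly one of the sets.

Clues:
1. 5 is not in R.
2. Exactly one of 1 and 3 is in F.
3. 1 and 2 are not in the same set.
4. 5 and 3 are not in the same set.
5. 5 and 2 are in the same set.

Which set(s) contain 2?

2: A

From (1): 5 ∉ R.
(5): 2 matches 5: 2 ∉ R.
Suppose 2 ∉ A: no assignment then satisfies all the clues, so 2 ∈ A.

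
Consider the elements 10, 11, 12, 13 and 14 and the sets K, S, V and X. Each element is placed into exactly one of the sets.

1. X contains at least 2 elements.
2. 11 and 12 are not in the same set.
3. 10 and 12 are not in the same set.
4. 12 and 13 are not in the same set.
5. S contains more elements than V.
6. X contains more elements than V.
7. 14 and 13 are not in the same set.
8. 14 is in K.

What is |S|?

1

From (8): 14 ∈ K.
(7): 13 ∉ K.
Suppose 10 ∈ V: no assignment then satisfies all the clues, so 10 ∉ V.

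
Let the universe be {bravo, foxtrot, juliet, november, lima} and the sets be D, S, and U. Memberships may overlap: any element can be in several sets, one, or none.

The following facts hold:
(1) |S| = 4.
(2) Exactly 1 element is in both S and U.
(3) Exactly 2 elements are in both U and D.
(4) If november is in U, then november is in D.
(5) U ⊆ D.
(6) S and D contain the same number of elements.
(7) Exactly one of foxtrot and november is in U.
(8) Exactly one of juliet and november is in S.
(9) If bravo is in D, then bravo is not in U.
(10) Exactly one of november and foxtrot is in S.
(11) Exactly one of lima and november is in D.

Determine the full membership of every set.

D = {bravo, foxtrot, juliet, november}; S = {bravo, foxtrot, juliet, lima}; U = {juliet, november}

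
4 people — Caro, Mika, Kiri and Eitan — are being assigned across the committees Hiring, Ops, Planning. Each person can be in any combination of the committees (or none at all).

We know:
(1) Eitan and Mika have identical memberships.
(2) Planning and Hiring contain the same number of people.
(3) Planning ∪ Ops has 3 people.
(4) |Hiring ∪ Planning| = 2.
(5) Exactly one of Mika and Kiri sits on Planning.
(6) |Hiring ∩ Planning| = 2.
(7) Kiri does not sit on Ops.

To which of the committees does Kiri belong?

From (7): Kiri ∉ Ops.
Suppose Kiri ∈ Hiring: no assignment then satisfies all the clues, so Kiri ∉ Hiring.

Kiri: none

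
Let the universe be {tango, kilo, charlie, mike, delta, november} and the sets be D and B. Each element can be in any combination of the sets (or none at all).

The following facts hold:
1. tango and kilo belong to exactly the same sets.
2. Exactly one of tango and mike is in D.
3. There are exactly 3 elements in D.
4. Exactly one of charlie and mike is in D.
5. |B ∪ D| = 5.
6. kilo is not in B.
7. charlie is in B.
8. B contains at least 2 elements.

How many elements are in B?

3

From (6): kilo ∉ B.
From (7): charlie ∈ B.
(1): tango matches kilo: tango ∉ B.
Suppose tango ∉ D: no assignment then satisfies all the clues, so tango ∈ D.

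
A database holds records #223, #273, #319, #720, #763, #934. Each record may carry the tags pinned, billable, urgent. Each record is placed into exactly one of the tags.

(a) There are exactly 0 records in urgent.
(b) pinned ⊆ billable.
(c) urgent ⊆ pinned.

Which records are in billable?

billable = {#223, #273, #319, #720, #763, #934}

(a): urgent already has 0, so the rest are out.
Suppose #223 ∉ billable: no assignment then satisfies all the clues, so #223 ∈ billable.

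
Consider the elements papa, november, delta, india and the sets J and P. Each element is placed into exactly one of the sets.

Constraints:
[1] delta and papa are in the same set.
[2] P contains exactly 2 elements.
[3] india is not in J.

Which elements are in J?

J = {delta, papa}

From (3): india ∉ J.
Only one set left: india ∈ P.
Suppose papa ∉ J: no assignment then satisfies all the clues, so papa ∈ J.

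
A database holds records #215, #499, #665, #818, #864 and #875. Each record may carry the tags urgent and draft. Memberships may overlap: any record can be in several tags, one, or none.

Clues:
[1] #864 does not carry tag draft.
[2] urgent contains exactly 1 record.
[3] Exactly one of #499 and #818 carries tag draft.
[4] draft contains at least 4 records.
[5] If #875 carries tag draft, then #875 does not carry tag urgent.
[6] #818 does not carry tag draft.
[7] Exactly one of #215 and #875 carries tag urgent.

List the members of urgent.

urgent = {#215}

From (1): #864 ∉ draft.
From (6): #818 ∉ draft.
(3) (exactly one): #499 ∈ draft.
(4): only 4 candidates remain for draft, so all are in.
(5): #875 ∉ urgent.
(7) (exactly one): #215 ∈ urgent.
(2): urgent already has 1, so the rest are out.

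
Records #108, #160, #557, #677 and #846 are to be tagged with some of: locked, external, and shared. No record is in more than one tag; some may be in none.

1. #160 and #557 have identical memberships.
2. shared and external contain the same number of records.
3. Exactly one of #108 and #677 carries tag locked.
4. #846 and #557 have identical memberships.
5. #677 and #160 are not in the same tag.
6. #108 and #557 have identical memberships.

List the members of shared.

shared = {}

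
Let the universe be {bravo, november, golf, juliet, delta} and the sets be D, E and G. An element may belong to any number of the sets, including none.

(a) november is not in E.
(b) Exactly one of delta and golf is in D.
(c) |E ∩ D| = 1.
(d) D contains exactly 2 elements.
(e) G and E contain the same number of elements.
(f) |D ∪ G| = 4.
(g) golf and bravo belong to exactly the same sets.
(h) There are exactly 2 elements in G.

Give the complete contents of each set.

D = {delta, november}; E = {delta, juliet}; G = {bravo, golf}

From (a): november ∉ E.
Suppose bravo ∈ D: no assignment then satisfies all the clues, so bravo ∉ D.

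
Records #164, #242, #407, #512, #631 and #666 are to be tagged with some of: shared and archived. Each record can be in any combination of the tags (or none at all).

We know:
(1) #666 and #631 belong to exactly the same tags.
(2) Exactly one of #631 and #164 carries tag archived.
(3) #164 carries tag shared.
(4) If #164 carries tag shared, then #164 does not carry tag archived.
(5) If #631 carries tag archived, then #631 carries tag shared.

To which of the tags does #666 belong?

#666: archived, shared

From (3): #164 ∈ shared.
(4): #164 ∉ archived.
(2) (exactly one): #631 ∈ archived.
(5): #631 ∈ shared.
(1): #666 matches #631: #666 ∈ shared.
(1): #666 matches #631: #666 ∈ archived.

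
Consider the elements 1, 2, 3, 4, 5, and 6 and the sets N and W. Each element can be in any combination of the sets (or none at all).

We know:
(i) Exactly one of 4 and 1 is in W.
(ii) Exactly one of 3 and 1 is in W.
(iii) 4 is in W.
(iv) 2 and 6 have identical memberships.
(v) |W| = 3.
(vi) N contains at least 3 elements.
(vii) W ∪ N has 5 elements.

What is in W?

W = {3, 4, 5}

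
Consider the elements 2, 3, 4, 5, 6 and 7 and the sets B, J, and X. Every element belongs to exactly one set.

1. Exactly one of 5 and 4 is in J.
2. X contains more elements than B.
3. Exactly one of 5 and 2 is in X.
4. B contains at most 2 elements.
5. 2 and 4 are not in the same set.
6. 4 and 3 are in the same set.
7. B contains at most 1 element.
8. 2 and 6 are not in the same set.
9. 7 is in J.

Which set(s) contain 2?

2: B

From (9): 7 ∈ J.
Suppose 2 ∉ B: no assignment then satisfies all the clues, so 2 ∈ B.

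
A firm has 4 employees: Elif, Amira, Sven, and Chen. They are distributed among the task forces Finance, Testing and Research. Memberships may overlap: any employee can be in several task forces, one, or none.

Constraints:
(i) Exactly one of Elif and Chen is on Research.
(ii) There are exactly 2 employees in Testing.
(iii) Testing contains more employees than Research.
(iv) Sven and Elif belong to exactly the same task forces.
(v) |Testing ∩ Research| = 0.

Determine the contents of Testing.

Testing = {Elif, Sven}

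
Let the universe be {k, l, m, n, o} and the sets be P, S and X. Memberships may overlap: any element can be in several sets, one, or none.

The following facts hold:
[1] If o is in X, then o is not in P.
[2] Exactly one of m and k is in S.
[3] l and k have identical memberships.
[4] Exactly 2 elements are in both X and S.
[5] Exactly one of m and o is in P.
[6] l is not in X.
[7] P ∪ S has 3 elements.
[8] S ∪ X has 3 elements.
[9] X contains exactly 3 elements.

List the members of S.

S = {m, o}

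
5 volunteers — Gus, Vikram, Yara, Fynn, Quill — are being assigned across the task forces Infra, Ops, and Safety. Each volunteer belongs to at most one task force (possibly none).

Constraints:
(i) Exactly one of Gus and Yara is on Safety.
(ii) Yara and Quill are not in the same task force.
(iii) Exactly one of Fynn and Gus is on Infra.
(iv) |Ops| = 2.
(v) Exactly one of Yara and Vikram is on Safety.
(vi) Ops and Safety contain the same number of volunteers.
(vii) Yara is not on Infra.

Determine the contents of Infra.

Infra = {Gus}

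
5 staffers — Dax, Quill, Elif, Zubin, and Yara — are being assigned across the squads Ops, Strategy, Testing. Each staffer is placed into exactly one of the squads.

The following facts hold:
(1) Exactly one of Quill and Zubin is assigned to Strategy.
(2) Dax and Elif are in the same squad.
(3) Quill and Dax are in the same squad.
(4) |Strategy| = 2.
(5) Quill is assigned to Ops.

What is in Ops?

Ops = {Dax, Elif, Quill}

From (5): Quill ∈ Ops.
(1) (exactly one): Zubin ∈ Strategy.
(3): Dax matches Quill: Dax ∈ Ops.
(2): Elif matches Dax: Elif ∈ Ops.
(4): only 2 candidates remain for Strategy, so all are in.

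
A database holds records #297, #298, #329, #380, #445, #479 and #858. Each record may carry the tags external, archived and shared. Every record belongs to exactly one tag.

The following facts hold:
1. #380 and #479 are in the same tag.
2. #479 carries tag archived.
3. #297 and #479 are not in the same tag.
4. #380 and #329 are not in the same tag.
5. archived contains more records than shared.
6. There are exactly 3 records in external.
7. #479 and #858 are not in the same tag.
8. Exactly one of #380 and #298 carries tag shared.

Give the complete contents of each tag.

external = {#297, #329, #858}; archived = {#380, #445, #479}; shared = {#298}

From (2): #479 ∈ archived.
(1): #380 matches #479: #380 ∉ external.
(1): #380 matches #479: #380 ∈ archived.
(3): #297 ∉ archived.
(4): #329 ∉ archived.
(7): #858 ∉ archived.
(8) (exactly one): #298 ∈ shared.
Suppose #297 ∉ external: no assignment then satisfies all the clues, so #297 ∈ external.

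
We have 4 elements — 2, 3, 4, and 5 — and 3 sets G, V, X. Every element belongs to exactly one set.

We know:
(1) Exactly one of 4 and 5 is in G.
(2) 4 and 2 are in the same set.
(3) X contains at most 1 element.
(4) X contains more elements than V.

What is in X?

X = {5}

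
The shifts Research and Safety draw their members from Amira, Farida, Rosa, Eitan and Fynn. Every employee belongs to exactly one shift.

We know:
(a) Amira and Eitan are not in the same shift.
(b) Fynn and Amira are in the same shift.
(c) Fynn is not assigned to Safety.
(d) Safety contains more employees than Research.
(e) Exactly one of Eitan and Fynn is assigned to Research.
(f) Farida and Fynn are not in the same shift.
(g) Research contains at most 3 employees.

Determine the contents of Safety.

Safety = {Eitan, Farida, Rosa}

From (c): Fynn ∉ Safety.
(b): Amira matches Fynn: Amira ∉ Safety.
Only one shift left: Amira ∈ Research.
Only one shift left: Fynn ∈ Research.
(a): Eitan ∉ Research.
(f): Farida ∉ Research.
Only one shift left: Farida ∈ Safety.
Only one shift left: Eitan ∈ Safety.
Suppose Rosa ∉ Safety: no assignment then satisfies all the clues, so Rosa ∈ Safety.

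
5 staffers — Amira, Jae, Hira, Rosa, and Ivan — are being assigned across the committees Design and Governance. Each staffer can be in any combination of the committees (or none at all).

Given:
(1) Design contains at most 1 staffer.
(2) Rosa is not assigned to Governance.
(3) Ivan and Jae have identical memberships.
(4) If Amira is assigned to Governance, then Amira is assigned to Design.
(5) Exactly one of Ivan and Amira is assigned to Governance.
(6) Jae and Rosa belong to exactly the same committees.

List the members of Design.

Design = {Amira}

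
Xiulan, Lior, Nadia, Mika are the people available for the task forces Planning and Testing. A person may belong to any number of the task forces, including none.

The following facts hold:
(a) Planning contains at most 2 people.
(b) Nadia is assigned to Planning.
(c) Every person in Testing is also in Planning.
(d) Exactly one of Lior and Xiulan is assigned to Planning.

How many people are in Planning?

2

From (b): Nadia ∈ Planning.
Suppose Mika ∈ Planning: no assignment then satisfies all the clues, so Mika ∉ Planning.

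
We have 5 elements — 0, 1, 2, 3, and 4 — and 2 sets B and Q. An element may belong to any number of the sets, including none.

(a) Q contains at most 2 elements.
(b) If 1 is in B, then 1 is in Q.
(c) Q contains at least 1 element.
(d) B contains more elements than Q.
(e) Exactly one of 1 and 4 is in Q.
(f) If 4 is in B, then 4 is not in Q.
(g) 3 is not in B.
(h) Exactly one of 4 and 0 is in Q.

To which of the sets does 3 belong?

From (g): 3 ∉ B.
Suppose 3 ∈ Q: no assignment then satisfies all the clues, so 3 ∉ Q.

3: none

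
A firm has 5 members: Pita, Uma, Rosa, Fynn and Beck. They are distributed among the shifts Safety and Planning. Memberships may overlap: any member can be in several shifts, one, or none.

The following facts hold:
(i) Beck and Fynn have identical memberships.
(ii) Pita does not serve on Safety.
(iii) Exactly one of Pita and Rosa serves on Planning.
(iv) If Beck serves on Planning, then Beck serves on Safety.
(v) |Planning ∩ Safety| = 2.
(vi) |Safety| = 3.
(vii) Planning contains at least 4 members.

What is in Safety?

Safety = {Beck, Fynn, Rosa}

From (ii): Pita ∉ Safety.
Suppose Uma ∈ Safety: no assignment then satisfies all the clues, so Uma ∉ Safety.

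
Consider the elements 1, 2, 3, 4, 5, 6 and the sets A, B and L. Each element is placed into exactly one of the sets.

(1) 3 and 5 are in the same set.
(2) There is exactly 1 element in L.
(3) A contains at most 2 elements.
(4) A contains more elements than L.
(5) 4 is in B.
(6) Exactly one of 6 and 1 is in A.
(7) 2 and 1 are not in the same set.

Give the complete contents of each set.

A = {2, 6}; B = {3, 4, 5}; L = {1}

From (5): 4 ∈ B.
Suppose 1 ∈ A: no assignment then satisfies all the clues, so 1 ∉ A.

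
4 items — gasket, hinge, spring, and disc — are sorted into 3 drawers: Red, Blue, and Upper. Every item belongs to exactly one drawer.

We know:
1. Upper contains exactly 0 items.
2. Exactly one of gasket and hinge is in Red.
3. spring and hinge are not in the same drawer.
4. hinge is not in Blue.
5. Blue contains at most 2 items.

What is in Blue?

Blue = {gasket, spring}

From (4): hinge ∉ Blue.
(1): Upper already has 0, so the rest are out.
Only one drawer left: hinge ∈ Red.
(2) (exactly one): gasket ∉ Red.
(3): spring ∉ Red.
Only one drawer left: gasket ∈ Blue.
Only one drawer left: spring ∈ Blue.
(5): Blue already has 2, so the rest are out.
Only one drawer left: disc ∈ Red.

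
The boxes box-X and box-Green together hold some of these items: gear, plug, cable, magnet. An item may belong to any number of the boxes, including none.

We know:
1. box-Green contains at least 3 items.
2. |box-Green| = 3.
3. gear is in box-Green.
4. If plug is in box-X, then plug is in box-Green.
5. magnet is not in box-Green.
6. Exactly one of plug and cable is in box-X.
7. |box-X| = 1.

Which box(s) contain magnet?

magnet: none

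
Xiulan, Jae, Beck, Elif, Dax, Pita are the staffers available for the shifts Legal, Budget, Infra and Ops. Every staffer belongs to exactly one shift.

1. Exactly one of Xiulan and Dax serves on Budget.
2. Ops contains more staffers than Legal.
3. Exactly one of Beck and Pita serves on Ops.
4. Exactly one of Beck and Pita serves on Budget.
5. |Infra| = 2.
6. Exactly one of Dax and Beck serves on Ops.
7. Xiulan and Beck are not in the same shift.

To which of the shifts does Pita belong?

Pita: Budget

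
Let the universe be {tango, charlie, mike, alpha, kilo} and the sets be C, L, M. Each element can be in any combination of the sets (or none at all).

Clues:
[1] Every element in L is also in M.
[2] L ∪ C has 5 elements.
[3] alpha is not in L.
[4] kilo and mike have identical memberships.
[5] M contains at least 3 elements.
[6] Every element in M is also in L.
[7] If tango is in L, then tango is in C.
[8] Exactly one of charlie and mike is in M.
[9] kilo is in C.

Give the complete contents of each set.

From (3): alpha ∉ L.
From (9): kilo ∈ C.
(4): mike matches kilo: mike ∈ C.
(6) contrapositive: alpha ∉ M.
Suppose tango ∉ C: no assignment then satisfies all the clues, so tango ∈ C.

C = {alpha, charlie, kilo, mike, tango}; L = {kilo, mike, tango}; M = {kilo, mike, tango}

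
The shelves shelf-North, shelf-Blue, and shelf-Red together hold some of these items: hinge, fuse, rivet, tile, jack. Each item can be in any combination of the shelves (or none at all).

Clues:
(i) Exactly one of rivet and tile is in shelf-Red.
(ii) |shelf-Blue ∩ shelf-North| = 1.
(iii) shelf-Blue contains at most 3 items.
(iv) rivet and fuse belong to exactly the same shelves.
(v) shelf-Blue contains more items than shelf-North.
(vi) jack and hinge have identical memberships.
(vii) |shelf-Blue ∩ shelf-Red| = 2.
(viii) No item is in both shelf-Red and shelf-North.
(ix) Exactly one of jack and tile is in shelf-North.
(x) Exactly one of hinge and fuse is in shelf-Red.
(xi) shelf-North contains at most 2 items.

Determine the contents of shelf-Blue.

shelf-Blue = {fuse, rivet, tile}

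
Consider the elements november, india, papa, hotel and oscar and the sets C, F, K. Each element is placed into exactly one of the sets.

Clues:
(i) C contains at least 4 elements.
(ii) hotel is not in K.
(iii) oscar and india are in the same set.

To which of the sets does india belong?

india: C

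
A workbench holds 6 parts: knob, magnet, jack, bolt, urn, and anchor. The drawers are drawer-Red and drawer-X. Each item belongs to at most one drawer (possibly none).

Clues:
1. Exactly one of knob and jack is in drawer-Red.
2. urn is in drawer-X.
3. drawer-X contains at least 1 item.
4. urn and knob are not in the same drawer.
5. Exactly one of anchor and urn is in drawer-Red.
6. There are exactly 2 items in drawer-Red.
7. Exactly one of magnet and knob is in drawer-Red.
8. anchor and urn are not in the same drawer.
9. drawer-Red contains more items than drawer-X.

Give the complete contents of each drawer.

drawer-Red = {anchor, knob}; drawer-X = {urn}

From (2): urn ∈ drawer-X.
(4): knob ∉ drawer-X.
(5) (exactly one): anchor ∈ drawer-Red.
Suppose knob ∉ drawer-Red: no assignment then satisfies all the clues, so knob ∈ drawer-Red.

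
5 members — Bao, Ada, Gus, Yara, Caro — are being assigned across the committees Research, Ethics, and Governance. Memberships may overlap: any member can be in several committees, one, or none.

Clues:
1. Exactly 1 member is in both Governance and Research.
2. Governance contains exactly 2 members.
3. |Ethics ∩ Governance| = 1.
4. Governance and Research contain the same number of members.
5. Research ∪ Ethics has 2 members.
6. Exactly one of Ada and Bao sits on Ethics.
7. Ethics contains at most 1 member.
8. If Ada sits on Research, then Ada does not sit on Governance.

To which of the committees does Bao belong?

Bao: Ethics, Governance, Research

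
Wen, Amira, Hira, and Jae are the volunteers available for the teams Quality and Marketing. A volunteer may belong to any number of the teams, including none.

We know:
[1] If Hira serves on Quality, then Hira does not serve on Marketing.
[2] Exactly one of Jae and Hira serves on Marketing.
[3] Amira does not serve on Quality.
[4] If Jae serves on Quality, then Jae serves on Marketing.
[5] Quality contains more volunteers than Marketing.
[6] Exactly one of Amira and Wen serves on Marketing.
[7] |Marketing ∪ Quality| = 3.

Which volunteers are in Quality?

Quality = {Hira, Jae, Wen}

From (3): Amira ∉ Quality.
Suppose Wen ∉ Quality: no assignment then satisfies all the clues, so Wen ∈ Quality.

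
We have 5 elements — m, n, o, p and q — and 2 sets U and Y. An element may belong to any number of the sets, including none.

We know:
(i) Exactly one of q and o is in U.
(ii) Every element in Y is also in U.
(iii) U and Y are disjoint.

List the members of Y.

Y = {}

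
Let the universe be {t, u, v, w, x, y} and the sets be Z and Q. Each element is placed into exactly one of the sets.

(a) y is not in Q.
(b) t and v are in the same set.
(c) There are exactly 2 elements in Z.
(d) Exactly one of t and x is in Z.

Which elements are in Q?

Q = {t, u, v, w}

From (a): y ∉ Q.
Only one set left: y ∈ Z.
Suppose t ∉ Q: no assignment then satisfies all the clues, so t ∈ Q.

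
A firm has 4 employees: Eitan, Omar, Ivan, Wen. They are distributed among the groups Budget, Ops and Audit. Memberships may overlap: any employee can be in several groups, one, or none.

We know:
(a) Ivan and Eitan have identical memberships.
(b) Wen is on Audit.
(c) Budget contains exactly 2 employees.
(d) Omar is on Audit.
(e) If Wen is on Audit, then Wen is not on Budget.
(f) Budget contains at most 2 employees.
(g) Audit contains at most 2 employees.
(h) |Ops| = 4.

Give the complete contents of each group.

Budget = {Eitan, Ivan}; Ops = {Eitan, Ivan, Omar, Wen}; Audit = {Omar, Wen}

From (b): Wen ∈ Audit.
From (d): Omar ∈ Audit.
(e): Wen ∉ Budget.
(g): Audit already has 2, so the rest are out.
(h): only 4 candidates remain for Ops, so all are in.
Suppose Eitan ∉ Budget: no assignment then satisfies all the clues, so Eitan ∈ Budget.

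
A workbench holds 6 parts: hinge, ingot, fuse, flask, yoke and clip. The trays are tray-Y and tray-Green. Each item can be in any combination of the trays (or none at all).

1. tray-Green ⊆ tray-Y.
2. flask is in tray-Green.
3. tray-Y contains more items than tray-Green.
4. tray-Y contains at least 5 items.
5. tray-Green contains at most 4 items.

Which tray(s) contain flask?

flask: tray-Green, tray-Y

From (2): flask ∈ tray-Green.
(1) with flask ∈ tray-Green: flask ∈ tray-Y.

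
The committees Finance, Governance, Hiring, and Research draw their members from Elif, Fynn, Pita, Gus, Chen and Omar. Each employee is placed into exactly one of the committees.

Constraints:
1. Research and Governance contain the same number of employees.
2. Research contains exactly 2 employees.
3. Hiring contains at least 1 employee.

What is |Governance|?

2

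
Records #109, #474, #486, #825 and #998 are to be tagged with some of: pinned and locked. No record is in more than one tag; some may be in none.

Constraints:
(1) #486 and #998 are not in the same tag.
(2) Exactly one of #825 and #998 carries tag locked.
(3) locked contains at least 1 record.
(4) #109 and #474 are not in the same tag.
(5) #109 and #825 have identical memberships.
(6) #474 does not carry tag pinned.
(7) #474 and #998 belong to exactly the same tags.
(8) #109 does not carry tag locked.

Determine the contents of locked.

From (6): #474 ∉ pinned.
From (8): #109 ∉ locked.
(5): #825 matches #109: #825 ∉ locked.
(7): #998 matches #474: #998 ∉ pinned.
(2) (exactly one): #998 ∈ locked.
(7): #474 matches #998: #474 ∈ locked.
(1): #486 ∉ locked.

locked = {#474, #998}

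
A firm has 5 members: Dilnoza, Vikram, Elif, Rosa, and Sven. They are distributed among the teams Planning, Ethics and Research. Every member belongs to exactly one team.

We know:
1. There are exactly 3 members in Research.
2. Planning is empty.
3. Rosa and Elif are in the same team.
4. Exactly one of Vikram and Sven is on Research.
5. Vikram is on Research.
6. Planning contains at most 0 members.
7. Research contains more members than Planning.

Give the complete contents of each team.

Planning = {}; Ethics = {Dilnoza, Sven}; Research = {Elif, Rosa, Vikram}

From (5): Vikram ∈ Research.
(2): Planning already has 0, so the rest are out.
(4) (exactly one): Sven ∉ Research.
Only one team left: Sven ∈ Ethics.
Suppose Dilnoza ∉ Ethics: no assignment then satisfies all the clues, so Dilnoza ∈ Ethics.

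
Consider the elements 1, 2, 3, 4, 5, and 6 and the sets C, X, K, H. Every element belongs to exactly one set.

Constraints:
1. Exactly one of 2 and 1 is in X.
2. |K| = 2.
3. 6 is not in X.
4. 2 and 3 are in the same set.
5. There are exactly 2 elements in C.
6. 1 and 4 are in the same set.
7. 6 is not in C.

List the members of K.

K = {5, 6}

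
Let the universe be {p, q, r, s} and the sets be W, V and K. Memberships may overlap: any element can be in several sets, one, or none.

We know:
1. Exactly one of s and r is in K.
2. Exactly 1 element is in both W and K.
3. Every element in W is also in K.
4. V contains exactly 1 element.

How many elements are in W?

1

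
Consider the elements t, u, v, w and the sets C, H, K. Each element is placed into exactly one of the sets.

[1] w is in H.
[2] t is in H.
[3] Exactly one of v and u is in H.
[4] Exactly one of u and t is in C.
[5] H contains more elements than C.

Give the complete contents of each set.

From (1): w ∈ H.
From (2): t ∈ H.
(4) (exactly one): u ∈ C.
(3) (exactly one): v ∈ H.

C = {u}; H = {t, v, w}; K = {}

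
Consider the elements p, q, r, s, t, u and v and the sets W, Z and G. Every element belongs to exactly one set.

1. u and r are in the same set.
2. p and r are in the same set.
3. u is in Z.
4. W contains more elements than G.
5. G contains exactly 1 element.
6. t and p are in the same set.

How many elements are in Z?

4

From (3): u ∈ Z.
(1): r matches u: r ∉ W.
(1): r matches u: r ∈ Z.
(2): p matches r: p ∉ W.
(2): p matches r: p ∈ Z.
(6): t matches p: t ∉ W.
(6): t matches p: t ∈ Z.
Suppose q ∈ Z: no assignment then satisfies all the clues, so q ∉ Z.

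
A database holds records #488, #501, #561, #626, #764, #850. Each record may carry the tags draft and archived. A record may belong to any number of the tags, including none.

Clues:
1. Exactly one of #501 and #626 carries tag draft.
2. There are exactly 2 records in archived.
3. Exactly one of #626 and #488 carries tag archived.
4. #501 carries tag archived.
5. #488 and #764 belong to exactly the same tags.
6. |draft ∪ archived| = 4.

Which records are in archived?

archived = {#501, #626}

From (4): #501 ∈ archived.
Suppose #488 ∈ archived: no assignment then satisfies all the clues, so #488 ∉ archived.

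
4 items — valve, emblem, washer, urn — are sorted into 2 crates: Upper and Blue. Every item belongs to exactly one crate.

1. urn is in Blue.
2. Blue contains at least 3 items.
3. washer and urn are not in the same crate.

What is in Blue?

From (1): urn ∈ Blue.
(3): washer ∉ Blue.
Only one crate left: washer ∈ Upper.
(2): only 3 candidates remain for Blue, so all are in.

Blue = {emblem, urn, valve}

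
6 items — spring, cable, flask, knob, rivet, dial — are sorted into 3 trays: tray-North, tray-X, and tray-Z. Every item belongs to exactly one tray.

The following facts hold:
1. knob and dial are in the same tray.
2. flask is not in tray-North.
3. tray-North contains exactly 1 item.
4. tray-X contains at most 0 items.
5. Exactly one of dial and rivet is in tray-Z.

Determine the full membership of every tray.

tray-North = {rivet}; tray-X = {}; tray-Z = {cable, dial, flask, knob, spring}

From (2): flask ∉ tray-North.
(4): tray-X already has 0, so the rest are out.
Only one tray left: flask ∈ tray-Z.
Suppose spring ∈ tray-North: no assignment then satisfies all the clues, so spring ∉ tray-North.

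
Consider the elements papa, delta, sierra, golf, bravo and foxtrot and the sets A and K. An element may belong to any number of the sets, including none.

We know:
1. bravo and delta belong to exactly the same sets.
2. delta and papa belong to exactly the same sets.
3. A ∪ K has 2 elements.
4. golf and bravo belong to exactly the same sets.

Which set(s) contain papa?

papa: none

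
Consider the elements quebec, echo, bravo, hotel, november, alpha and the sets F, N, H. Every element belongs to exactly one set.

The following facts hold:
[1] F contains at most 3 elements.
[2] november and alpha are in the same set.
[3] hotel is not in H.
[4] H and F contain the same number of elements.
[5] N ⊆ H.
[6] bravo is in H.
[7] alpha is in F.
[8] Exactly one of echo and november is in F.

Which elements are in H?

H = {bravo, echo, quebec}

From (3): hotel ∉ H.
From (6): bravo ∈ H.
From (7): alpha ∈ F.
(2): november matches alpha: november ∈ F.
(5) contrapositive: hotel ∉ N.
(8) (exactly one): echo ∉ F.
Only one set left: hotel ∈ F.
(1): F already has 3, so the rest are out.
Suppose quebec ∉ H: no assignment then satisfies all the clues, so quebec ∈ H.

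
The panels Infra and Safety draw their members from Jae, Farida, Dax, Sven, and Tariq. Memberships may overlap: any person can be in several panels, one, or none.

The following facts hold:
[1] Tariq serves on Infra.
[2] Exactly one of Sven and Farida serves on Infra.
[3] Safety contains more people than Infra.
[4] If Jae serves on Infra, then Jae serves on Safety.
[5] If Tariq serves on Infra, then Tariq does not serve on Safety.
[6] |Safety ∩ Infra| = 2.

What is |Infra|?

3

From (1): Tariq ∈ Infra.
(5): Tariq ∉ Safety.
Suppose Jae ∉ Safety: no assignment then satisfies all the clues, so Jae ∈ Safety.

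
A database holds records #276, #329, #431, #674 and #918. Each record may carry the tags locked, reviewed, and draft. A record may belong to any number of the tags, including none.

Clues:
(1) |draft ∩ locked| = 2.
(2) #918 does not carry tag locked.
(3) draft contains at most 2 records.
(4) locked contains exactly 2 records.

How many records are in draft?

2

From (2): #918 ∉ locked.
Suppose #918 ∈ draft: no assignment then satisfies all the clues, so #918 ∉ draft.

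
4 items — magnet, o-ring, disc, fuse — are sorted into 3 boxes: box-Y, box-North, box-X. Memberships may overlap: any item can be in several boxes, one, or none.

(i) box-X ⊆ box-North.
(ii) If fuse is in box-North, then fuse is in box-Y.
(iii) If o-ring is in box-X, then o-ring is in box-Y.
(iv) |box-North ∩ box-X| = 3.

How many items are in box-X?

3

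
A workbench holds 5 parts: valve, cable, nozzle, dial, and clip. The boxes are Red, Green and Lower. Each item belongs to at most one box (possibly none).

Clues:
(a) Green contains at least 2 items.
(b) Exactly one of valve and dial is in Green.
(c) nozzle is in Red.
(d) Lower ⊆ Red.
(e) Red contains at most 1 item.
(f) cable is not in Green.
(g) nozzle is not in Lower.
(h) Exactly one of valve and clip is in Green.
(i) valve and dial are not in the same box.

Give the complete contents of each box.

Red = {nozzle}; Green = {clip, dial}; Lower = {}

From (c): nozzle ∈ Red.
From (f): cable ∉ Green.
(e): Red already has 1, so the rest are out.
(d) contrapositive: valve ∉ Lower.
(d) contrapositive: cable ∉ Lower.
(d) contrapositive: dial ∉ Lower.
(d) contrapositive: clip ∉ Lower.
Suppose valve ∈ Green: no assignment then satisfies all the clues, so valve ∉ Green.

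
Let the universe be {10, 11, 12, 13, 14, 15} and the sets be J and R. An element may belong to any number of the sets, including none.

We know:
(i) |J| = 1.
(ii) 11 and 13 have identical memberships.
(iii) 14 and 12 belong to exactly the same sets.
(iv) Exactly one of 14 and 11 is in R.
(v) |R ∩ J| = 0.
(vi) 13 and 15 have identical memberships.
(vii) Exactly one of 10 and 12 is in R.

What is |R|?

2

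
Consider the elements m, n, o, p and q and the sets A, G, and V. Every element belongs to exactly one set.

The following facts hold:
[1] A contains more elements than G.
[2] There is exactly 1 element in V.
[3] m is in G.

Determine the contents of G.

G = {m}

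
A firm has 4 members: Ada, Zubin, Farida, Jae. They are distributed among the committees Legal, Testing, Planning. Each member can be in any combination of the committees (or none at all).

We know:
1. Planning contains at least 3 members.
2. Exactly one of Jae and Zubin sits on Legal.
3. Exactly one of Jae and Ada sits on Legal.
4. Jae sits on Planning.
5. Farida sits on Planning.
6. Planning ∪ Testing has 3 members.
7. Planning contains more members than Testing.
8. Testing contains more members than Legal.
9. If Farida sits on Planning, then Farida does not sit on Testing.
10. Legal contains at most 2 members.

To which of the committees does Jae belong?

From (4): Jae ∈ Planning.
From (5): Farida ∈ Planning.
(9): Farida ∉ Testing.
Suppose Jae ∉ Legal: no assignment then satisfies all the clues, so Jae ∈ Legal.

Jae: Legal, Planning, Testing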